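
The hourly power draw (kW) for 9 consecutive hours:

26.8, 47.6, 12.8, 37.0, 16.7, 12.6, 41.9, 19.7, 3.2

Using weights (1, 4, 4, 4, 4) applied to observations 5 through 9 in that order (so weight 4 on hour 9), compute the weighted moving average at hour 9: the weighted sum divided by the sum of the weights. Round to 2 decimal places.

Weighted sum: 1·16.7 + 4·12.6 + 4·41.9 + 4·19.7 + 4·3.2 = 16.7 + 50.4 + 167.6 + 78.8 + 12.8 = 326.3
Weight total: 1 + 4 + 4 + 4 + 4 = 17
WMA = 326.3 / 17 = 19.19

19.19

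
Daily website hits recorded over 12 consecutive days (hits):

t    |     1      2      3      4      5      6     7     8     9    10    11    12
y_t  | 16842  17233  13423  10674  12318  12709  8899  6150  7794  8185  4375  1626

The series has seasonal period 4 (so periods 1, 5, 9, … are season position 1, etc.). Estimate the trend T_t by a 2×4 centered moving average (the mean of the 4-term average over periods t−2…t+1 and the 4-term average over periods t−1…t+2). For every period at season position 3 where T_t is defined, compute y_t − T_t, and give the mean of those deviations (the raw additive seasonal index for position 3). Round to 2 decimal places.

Season position 3 occurs at t = 3, 7 (where T_t is defined).
t=3: T_3 = 13977.5000; y_3 − T_3 = 13423 − 13977.5000 = -554.5000
t=7: T_7 = 9453.5000; y_7 − T_7 = 8899 − 9453.5000 = -554.5000
Mean deviation: (-554.5000 + -554.5000) / 2 = -554.50

-554.50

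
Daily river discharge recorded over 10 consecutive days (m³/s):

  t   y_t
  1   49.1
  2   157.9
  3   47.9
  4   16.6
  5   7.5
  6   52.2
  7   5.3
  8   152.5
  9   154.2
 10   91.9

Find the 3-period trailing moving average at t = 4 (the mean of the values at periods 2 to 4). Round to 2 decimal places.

74.13

Sum of periods 2–4: 157.9 + 47.9 + 16.6 = 222.4
Divide by 3: 222.4 / 3 = 74.13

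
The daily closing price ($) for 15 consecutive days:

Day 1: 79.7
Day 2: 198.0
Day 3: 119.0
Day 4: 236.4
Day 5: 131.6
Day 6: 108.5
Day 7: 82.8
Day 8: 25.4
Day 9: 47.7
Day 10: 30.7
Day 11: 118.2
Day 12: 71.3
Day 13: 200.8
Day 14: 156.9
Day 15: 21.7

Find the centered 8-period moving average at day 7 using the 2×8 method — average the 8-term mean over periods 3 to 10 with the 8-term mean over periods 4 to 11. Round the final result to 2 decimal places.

Sum over 3–10: 119.0 + 236.4 + 131.6 + 108.5 + 82.8 + 25.4 + 47.7 + 30.7 = 782.1
Sum over 4–11: 236.4 + 131.6 + 108.5 + 82.8 + 25.4 + 47.7 + 30.7 + 118.2 = 781.3
CMA at t=7 = (782.1 + 781.3) / (2·8) = 1563.4 / 16 = 97.71

97.71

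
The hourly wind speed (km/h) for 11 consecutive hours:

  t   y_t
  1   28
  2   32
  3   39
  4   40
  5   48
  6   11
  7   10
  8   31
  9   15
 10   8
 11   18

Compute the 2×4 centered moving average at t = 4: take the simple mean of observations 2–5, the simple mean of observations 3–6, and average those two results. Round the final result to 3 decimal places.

37.125

Sum over 2–5: 32 + 39 + 40 + 48 = 159
Sum over 3–6: 39 + 40 + 48 + 11 = 138
CMA at t=4 = (159 + 138) / (2·4) = 297 / 8 = 37.125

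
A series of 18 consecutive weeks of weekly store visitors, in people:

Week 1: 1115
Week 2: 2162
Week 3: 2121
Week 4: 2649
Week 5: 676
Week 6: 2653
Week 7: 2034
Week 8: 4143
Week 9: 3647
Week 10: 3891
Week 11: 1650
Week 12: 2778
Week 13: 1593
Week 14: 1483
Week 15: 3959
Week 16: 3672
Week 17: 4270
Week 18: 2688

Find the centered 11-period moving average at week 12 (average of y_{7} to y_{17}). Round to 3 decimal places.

3010.909

Sum of periods 7–17: 2034 + 4143 + 3647 + 3891 + 1650 + 2778 + 1593 + 1483 + 3959 + 3672 + 4270 = 33120
Divide by 11: 33120 / 11 = 3010.909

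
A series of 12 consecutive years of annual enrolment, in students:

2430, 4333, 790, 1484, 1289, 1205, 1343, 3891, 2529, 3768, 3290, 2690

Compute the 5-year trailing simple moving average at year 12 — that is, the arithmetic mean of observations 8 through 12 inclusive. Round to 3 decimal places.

3233.600

Sum of periods 8–12: 3891 + 2529 + 3768 + 3290 + 2690 = 16168
Divide by 5: 16168 / 5 = 3233.600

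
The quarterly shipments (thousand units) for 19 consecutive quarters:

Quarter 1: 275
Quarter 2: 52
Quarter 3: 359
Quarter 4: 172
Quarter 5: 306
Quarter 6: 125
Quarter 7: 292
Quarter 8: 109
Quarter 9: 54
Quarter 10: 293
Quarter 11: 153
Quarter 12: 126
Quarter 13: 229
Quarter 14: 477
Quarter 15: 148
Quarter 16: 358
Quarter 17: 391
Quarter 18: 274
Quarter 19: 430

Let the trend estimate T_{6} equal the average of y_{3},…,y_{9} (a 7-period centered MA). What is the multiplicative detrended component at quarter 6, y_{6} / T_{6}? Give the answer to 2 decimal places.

Trend T_6 = (359 + 172 + 306 + 125 + 292 + 109 + 54) / 7 = 1417/7 = 202.4286
Ratio to trend: 125 / 202.4286 = 0.62

0.62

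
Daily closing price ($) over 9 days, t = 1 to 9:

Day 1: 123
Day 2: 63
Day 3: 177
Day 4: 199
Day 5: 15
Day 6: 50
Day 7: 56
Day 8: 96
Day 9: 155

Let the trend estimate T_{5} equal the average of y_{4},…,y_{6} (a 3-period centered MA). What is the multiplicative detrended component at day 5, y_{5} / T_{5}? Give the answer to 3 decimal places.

0.170

Trend T_5 = (199 + 15 + 50) / 3 = 264/3 = 88.00000
Ratio to trend: 15 / 88.00000 = 0.170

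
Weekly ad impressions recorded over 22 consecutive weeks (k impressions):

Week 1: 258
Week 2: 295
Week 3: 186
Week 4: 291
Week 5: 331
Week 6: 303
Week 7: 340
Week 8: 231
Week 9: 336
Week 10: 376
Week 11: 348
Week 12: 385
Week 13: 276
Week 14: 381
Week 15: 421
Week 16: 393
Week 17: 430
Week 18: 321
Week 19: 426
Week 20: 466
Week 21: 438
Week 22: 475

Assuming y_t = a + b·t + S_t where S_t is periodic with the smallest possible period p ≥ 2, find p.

First differences y_{t+1} − y_t: 37, -109, 105, 40, -28, 37, -109, 105, 40, -28, 37, -109, …
The difference pattern repeats every 5 terms and not for any smaller step, so p = 5.

5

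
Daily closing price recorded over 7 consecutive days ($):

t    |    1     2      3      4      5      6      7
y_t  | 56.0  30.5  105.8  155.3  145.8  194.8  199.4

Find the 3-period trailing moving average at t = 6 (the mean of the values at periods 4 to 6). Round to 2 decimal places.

165.30

Sum of periods 4–6: 155.3 + 145.8 + 194.8 = 495.9
Divide by 3: 495.9 / 3 = 165.30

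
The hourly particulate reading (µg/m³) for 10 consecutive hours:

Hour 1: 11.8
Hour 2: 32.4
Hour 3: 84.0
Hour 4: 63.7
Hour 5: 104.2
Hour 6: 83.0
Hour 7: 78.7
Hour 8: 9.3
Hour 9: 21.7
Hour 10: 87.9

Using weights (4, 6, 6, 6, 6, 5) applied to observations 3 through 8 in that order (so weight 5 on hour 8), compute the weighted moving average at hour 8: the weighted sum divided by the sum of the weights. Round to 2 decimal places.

71.52

Weighted sum: 4·84.0 + 6·63.7 + 6·104.2 + 6·83.0 + 6·78.7 + 5·9.3 = 336.0 + 382.2 + 625.2 + 498.0 + 472.2 + 46.5 = 2360.1
Weight total: 4 + 6 + 6 + 6 + 6 + 5 = 33
WMA = 2360.1 / 33 = 71.52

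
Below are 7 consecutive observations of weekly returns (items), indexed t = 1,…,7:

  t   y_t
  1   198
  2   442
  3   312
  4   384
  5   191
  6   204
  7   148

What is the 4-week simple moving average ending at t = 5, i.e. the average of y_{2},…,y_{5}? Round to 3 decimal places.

Sum of periods 2–5: 442 + 312 + 384 + 191 = 1329
Divide by 4: 1329 / 4 = 332.250

332.250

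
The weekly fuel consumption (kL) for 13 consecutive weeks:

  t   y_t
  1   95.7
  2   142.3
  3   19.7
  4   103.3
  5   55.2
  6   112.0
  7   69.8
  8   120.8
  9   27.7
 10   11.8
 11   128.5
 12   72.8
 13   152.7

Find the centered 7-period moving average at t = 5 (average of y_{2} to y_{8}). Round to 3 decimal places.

89.014

Sum of periods 2–8: 142.3 + 19.7 + 103.3 + 55.2 + 112.0 + 69.8 + 120.8 = 623.1
Divide by 7: 623.1 / 7 = 89.014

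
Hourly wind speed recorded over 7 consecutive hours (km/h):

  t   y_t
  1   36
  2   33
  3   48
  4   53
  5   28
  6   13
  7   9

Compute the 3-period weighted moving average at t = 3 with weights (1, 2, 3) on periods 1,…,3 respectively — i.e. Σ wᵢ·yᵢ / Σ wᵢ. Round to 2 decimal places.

Weighted sum: 1·36 + 2·33 + 3·48 = 36 + 66 + 144 = 246
Weight total: 1 + 2 + 3 = 6
WMA = 246 / 6 = 41.00

41.00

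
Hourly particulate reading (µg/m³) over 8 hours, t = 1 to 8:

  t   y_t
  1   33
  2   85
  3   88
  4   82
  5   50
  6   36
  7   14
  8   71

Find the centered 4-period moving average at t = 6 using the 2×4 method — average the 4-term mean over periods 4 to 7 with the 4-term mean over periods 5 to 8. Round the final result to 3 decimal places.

44.125

Sum over 4–7: 82 + 50 + 36 + 14 = 182
Sum over 5–8: 50 + 36 + 14 + 71 = 171
CMA at t=6 = (182 + 171) / (2·4) = 353 / 8 = 44.125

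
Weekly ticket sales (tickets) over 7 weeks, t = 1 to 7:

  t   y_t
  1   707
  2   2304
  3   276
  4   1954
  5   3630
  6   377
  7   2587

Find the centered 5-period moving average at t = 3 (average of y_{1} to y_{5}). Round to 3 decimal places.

Sum of periods 1–5: 707 + 2304 + 276 + 1954 + 3630 = 8871
Divide by 5: 8871 / 5 = 1774.200

1774.200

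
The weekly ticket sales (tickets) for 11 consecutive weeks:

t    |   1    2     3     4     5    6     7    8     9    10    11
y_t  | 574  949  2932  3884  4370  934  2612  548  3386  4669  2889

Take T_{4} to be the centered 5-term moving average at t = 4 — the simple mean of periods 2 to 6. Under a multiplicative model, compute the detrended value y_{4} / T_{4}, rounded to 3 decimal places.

1.486

Trend T_4 = (949 + 2932 + 3884 + 4370 + 934) / 5 = 13069/5 = 2613.80000
Ratio to trend: 3884 / 2613.80000 = 1.486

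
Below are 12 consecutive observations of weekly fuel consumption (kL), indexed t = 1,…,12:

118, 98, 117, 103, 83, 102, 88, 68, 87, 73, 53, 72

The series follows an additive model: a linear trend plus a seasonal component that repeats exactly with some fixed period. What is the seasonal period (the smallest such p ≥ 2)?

First differences y_{t+1} − y_t: -20, 19, -14, -20, 19, -14, -20, 19, …
The difference pattern repeats every 3 terms and not for any smaller step, so p = 3.

3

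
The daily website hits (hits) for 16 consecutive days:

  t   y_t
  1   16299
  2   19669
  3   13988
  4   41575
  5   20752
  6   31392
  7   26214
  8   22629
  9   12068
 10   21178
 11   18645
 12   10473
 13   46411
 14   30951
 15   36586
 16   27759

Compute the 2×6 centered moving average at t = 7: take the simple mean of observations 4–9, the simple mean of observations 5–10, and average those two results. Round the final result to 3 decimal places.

Sum over 4–9: 41575 + 20752 + 31392 + 26214 + 22629 + 12068 = 154630
Sum over 5–10: 20752 + 31392 + 26214 + 22629 + 12068 + 21178 = 134233
CMA at t=7 = (154630 + 134233) / (2·6) = 288863 / 12 = 24071.917

24071.917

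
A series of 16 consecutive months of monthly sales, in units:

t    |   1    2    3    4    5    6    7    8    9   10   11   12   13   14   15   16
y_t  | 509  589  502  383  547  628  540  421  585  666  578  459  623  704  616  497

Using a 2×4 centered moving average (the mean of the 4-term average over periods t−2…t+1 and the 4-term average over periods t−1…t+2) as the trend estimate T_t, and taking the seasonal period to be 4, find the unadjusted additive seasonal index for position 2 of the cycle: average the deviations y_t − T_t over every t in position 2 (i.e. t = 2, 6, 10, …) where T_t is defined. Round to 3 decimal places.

98.750

Season position 2 occurs at t = 6, 10, 14 (where T_t is defined).
t=6: T_6 = 529.25000; y_6 − T_6 = 628 − 529.25000 = 98.75000
t=10: T_10 = 567.25000; y_10 − T_10 = 666 − 567.25000 = 98.75000
t=14: T_14 = 605.25000; y_14 − T_14 = 704 − 605.25000 = 98.75000
Mean deviation: (98.75000 + 98.75000 + 98.75000) / 3 = 98.750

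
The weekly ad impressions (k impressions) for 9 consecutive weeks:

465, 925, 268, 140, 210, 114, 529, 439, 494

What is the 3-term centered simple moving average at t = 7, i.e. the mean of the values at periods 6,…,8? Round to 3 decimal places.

360.667

Sum of periods 6–8: 114 + 529 + 439 = 1082
Divide by 3: 1082 / 3 = 360.667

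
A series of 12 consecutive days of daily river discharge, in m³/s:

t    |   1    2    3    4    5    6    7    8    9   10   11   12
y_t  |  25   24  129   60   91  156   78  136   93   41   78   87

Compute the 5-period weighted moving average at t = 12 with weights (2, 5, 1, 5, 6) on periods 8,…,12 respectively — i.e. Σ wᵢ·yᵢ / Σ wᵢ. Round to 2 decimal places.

Weighted sum: 2·136 + 5·93 + 1·41 + 5·78 + 6·87 = 272 + 465 + 41 + 390 + 522 = 1690
Weight total: 2 + 5 + 1 + 5 + 6 = 19
WMA = 1690 / 19 = 88.95

88.95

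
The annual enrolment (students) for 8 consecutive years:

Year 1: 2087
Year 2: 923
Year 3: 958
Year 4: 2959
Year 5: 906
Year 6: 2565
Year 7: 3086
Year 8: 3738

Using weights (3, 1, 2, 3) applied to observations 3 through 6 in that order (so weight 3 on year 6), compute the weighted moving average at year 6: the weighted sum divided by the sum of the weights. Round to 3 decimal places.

Weighted sum: 3·958 + 1·2959 + 2·906 + 3·2565 = 2874 + 2959 + 1812 + 7695 = 15340
Weight total: 3 + 1 + 2 + 3 = 9
WMA = 15340 / 9 = 1704.444

1704.444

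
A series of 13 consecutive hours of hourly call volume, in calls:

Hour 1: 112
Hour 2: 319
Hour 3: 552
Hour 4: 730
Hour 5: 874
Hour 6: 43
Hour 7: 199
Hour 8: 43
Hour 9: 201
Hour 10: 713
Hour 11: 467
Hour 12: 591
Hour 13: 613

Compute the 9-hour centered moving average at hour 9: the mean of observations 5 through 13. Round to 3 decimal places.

Sum of periods 5–13: 874 + 43 + 199 + 43 + 201 + 713 + 467 + 591 + 613 = 3744
Divide by 9: 3744 / 9 = 416.000

416.000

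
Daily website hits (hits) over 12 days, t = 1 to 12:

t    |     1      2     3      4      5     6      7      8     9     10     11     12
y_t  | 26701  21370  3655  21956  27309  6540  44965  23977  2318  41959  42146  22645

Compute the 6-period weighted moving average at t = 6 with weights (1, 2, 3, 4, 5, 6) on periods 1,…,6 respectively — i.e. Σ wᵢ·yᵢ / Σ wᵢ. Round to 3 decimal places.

Weighted sum: 1·26701 + 2·21370 + 3·3655 + 4·21956 + 5·27309 + 6·6540 = 26701 + 42740 + 10965 + 87824 + 136545 + 39240 = 344015
Weight total: 1 + 2 + 3 + 4 + 5 + 6 = 21
WMA = 344015 / 21 = 16381.667

16381.667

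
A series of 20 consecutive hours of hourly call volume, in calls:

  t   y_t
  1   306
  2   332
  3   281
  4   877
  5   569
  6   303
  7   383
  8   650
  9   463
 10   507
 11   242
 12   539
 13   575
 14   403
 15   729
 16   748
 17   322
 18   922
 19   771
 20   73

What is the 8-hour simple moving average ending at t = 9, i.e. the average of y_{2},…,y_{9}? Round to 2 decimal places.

482.25

Sum of periods 2–9: 332 + 281 + 877 + 569 + 303 + 383 + 650 + 463 = 3858
Divide by 8: 3858 / 8 = 482.25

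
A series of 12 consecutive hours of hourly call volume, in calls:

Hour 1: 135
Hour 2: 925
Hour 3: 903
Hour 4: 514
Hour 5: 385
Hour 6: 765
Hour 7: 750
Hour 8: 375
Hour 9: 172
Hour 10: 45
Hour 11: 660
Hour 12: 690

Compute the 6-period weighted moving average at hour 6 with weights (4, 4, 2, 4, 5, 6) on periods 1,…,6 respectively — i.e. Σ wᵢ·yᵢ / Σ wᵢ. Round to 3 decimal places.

Weighted sum: 4·135 + 4·925 + 2·903 + 4·514 + 5·385 + 6·765 = 540 + 3700 + 1806 + 2056 + 1925 + 4590 = 14617
Weight total: 4 + 4 + 2 + 4 + 5 + 6 = 25
WMA = 14617 / 25 = 584.680

584.680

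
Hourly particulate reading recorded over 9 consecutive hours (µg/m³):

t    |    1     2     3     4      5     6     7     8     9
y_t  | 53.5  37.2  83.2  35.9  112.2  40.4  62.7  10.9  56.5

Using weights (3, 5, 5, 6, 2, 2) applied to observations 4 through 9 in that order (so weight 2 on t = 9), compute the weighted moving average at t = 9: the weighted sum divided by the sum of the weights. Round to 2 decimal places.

Weighted sum: 3·35.9 + 5·112.2 + 5·40.4 + 6·62.7 + 2·10.9 + 2·56.5 = 107.7 + 561.0 + 202.0 + 376.2 + 21.8 + 113.0 = 1381.7
Weight total: 3 + 5 + 5 + 6 + 2 + 2 = 23
WMA = 1381.7 / 23 = 60.07

60.07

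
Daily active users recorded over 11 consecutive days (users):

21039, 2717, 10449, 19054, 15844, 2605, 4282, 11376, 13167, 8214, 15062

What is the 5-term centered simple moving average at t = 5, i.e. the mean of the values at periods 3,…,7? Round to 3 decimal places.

Sum of periods 3–7: 10449 + 19054 + 15844 + 2605 + 4282 = 52234
Divide by 5: 52234 / 5 = 10446.800

10446.800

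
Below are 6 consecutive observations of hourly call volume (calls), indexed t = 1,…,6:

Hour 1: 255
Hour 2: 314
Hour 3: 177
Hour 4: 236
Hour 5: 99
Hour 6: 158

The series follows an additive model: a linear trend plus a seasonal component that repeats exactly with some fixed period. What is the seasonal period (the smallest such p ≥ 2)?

2

First differences y_{t+1} − y_t: 59, -137, 59, -137, 59, …
The difference pattern repeats every 2 terms and not for any smaller step, so p = 2.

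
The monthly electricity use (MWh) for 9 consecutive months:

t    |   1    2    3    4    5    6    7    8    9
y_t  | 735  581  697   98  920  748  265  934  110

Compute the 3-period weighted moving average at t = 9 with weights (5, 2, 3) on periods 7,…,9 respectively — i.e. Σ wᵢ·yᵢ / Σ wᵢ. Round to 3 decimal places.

352.300

Weighted sum: 5·265 + 2·934 + 3·110 = 1325 + 1868 + 330 = 3523
Weight total: 5 + 2 + 3 = 10
WMA = 3523 / 10 = 352.300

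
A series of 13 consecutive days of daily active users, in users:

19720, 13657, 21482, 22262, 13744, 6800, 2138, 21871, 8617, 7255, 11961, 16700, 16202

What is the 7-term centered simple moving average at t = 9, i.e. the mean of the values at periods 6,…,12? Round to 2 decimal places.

Sum of periods 6–12: 6800 + 2138 + 21871 + 8617 + 7255 + 11961 + 16700 = 75342
Divide by 7: 75342 / 7 = 10763.14

10763.14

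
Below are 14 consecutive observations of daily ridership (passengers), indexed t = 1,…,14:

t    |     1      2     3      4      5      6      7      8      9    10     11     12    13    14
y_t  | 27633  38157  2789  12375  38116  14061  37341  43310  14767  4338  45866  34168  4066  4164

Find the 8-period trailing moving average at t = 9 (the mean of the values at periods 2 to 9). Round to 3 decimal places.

25114.500

Sum of periods 2–9: 38157 + 2789 + 12375 + 38116 + 14061 + 37341 + 43310 + 14767 = 200916
Divide by 8: 200916 / 8 = 25114.500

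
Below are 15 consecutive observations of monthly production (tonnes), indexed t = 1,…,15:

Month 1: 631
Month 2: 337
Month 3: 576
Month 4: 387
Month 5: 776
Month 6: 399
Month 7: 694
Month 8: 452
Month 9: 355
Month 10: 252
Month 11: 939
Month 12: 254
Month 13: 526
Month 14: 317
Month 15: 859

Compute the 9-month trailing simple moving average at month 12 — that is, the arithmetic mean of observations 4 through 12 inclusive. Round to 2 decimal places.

500.89

Sum of periods 4–12: 387 + 776 + 399 + 694 + 452 + 355 + 252 + 939 + 254 = 4508
Divide by 9: 4508 / 9 = 500.89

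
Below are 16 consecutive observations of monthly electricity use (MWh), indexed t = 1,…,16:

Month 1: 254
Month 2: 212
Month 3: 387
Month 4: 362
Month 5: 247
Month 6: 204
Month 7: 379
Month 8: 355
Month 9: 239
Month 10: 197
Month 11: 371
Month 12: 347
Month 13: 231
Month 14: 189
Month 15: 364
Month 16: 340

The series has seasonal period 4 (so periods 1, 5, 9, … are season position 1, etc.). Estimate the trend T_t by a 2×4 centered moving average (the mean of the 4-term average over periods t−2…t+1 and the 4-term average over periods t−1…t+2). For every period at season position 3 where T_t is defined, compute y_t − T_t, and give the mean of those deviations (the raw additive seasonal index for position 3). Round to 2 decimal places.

Season position 3 occurs at t = 3, 7, 11 (where T_t is defined).
t=3: T_3 = 302.8750; y_3 − T_3 = 387 − 302.8750 = 84.1250
t=7: T_7 = 295.2500; y_7 − T_7 = 379 − 295.2500 = 83.7500
t=11: T_11 = 287.5000; y_11 − T_11 = 371 − 287.5000 = 83.5000
Mean deviation: (84.1250 + 83.7500 + 83.5000) / 3 = 83.79

83.79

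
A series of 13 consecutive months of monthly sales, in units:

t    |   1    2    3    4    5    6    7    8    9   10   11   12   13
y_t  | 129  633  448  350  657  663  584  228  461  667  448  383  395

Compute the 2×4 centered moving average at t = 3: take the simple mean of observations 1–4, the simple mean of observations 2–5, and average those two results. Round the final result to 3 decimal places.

456.000

Sum over 1–4: 129 + 633 + 448 + 350 = 1560
Sum over 2–5: 633 + 448 + 350 + 657 = 2088
CMA at t=3 = (1560 + 2088) / (2·4) = 3648 / 8 = 456.000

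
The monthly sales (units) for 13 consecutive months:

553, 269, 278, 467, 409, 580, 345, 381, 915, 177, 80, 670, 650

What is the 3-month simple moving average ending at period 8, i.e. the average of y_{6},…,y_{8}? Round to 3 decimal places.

435.333

Sum of periods 6–8: 580 + 345 + 381 = 1306
Divide by 3: 1306 / 3 = 435.333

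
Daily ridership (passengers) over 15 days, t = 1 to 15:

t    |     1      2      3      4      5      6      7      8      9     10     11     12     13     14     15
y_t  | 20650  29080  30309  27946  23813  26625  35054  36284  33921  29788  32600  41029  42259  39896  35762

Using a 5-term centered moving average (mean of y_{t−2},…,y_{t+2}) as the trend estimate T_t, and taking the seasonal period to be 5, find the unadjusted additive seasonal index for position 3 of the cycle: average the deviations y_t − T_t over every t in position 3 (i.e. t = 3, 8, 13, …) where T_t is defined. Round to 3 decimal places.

Season position 3 occurs at t = 3, 8, 13 (where T_t is defined).
t=3: T_3 = 26359.60000; y_3 − T_3 = 30309 − 26359.60000 = 3949.40000
t=8: T_8 = 32334.40000; y_8 − T_8 = 36284 − 32334.40000 = 3949.60000
t=13: T_13 = 38309.20000; y_13 − T_13 = 42259 − 38309.20000 = 3949.80000
Mean deviation: (3949.40000 + 3949.60000 + 3949.80000) / 3 = 3949.600

3949.600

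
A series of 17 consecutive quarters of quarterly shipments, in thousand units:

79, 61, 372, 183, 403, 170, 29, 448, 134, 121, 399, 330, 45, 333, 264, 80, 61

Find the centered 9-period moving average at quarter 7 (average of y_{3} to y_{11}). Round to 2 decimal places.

251.00

Sum of periods 3–11: 372 + 183 + 403 + 170 + 29 + 448 + 134 + 121 + 399 = 2259
Divide by 9: 2259 / 9 = 251.00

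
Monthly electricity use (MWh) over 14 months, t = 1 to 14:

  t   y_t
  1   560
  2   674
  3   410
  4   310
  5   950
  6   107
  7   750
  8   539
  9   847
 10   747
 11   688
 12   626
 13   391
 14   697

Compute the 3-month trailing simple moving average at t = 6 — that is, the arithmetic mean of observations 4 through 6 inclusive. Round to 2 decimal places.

455.67

Sum of periods 4–6: 310 + 950 + 107 = 1367
Divide by 3: 1367 / 3 = 455.67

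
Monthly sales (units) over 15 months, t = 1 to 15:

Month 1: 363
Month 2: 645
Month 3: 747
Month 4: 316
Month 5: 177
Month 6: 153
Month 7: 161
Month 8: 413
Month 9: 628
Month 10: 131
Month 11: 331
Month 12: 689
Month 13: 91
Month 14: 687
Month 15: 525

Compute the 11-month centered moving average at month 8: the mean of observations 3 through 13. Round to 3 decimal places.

348.818

Sum of periods 3–13: 747 + 316 + 177 + 153 + 161 + 413 + 628 + 131 + 331 + 689 + 91 = 3837
Divide by 11: 3837 / 11 = 348.818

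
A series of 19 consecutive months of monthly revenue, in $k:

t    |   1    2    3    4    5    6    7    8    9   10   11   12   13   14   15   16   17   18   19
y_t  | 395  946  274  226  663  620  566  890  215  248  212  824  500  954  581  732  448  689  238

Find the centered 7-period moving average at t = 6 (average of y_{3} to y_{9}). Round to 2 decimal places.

Sum of periods 3–9: 274 + 226 + 663 + 620 + 566 + 890 + 215 = 3454
Divide by 7: 3454 / 7 = 493.43

493.43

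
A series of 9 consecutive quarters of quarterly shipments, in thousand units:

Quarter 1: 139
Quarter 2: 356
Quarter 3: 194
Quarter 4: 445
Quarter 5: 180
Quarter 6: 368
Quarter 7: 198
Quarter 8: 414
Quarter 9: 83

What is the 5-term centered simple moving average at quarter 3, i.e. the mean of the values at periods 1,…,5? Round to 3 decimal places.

262.800

Sum of periods 1–5: 139 + 356 + 194 + 445 + 180 = 1314
Divide by 5: 1314 / 5 = 262.800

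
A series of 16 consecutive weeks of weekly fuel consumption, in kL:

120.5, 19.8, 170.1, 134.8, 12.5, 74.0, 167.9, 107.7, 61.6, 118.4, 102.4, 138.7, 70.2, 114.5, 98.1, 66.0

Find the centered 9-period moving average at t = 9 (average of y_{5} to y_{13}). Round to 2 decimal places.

94.82

Sum of periods 5–13: 12.5 + 74.0 + 167.9 + 107.7 + 61.6 + 118.4 + 102.4 + 138.7 + 70.2 = 853.4
Divide by 9: 853.4 / 9 = 94.82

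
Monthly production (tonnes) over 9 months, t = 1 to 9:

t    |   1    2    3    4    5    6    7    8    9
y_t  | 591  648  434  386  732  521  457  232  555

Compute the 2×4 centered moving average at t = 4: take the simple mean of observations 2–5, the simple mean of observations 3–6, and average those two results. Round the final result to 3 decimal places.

534.125

Sum over 2–5: 648 + 434 + 386 + 732 = 2200
Sum over 3–6: 434 + 386 + 732 + 521 = 2073
CMA at t=4 = (2200 + 2073) / (2·4) = 4273 / 8 = 534.125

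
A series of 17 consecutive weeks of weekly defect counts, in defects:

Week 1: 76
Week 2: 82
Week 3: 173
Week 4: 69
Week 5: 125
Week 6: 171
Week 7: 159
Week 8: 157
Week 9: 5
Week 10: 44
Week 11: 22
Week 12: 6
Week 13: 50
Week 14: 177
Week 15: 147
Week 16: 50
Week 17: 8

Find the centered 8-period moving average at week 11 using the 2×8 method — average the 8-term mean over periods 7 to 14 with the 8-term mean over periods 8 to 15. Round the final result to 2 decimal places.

76.75

Sum over 7–14: 159 + 157 + 5 + 44 + 22 + 6 + 50 + 177 = 620
Sum over 8–15: 157 + 5 + 44 + 22 + 6 + 50 + 177 + 147 = 608
CMA at t=11 = (620 + 608) / (2·8) = 1228 / 16 = 76.75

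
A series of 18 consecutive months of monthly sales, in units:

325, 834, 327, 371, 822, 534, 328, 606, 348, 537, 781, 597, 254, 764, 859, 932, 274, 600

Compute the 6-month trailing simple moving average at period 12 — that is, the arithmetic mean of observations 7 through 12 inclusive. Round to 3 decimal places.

532.833

Sum of periods 7–12: 328 + 606 + 348 + 537 + 781 + 597 = 3197
Divide by 6: 3197 / 6 = 532.833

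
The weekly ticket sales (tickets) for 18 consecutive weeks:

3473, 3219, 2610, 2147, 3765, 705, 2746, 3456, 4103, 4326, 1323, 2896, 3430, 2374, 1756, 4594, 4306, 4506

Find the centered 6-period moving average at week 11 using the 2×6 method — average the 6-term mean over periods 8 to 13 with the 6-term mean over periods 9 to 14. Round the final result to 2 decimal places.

Sum over 8–13: 3456 + 4103 + 4326 + 1323 + 2896 + 3430 = 19534
Sum over 9–14: 4103 + 4326 + 1323 + 2896 + 3430 + 2374 = 18452
CMA at t=11 = (19534 + 18452) / (2·6) = 37986 / 12 = 3165.50

3165.50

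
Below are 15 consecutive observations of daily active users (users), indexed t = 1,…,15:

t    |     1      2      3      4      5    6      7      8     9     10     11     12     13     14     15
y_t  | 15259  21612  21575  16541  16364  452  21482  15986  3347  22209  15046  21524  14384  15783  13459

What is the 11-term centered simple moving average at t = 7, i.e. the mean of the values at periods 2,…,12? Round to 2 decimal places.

Sum of periods 2–12: 21612 + 21575 + 16541 + 16364 + 452 + 21482 + 15986 + 3347 + 22209 + 15046 + 21524 = 176138
Divide by 11: 176138 / 11 = 16012.55

16012.55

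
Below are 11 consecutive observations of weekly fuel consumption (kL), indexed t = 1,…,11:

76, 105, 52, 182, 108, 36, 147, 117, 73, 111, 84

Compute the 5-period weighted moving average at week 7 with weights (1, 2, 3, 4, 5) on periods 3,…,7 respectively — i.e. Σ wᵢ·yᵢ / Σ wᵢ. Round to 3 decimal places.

107.933

Weighted sum: 1·52 + 2·182 + 3·108 + 4·36 + 5·147 = 52 + 364 + 324 + 144 + 735 = 1619
Weight total: 1 + 2 + 3 + 4 + 5 = 15
WMA = 1619 / 15 = 107.933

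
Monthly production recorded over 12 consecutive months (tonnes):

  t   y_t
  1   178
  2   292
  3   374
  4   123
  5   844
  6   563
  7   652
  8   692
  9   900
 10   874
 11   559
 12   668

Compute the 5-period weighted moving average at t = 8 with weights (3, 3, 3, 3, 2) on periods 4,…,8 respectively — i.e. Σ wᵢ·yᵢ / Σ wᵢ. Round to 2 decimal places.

Weighted sum: 3·123 + 3·844 + 3·563 + 3·652 + 2·692 = 369 + 2532 + 1689 + 1956 + 1384 = 7930
Weight total: 3 + 3 + 3 + 3 + 2 = 14
WMA = 7930 / 14 = 566.43

566.43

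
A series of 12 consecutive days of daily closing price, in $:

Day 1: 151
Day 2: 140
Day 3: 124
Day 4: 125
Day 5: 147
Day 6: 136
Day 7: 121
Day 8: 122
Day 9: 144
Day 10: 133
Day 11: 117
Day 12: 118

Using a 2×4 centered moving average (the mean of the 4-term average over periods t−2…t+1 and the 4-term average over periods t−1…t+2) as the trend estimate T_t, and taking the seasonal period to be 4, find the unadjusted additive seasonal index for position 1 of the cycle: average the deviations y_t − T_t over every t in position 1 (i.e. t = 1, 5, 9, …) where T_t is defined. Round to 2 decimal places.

14.44

Season position 1 occurs at t = 5, 9 (where T_t is defined).
t=5: T_5 = 132.6250; y_5 − T_5 = 147 − 132.6250 = 14.3750
t=9: T_9 = 129.5000; y_9 − T_9 = 144 − 129.5000 = 14.5000
Mean deviation: (14.3750 + 14.5000) / 2 = 14.44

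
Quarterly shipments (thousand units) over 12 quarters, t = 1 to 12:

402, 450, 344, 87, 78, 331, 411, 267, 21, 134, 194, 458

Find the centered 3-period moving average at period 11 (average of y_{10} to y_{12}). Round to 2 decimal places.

Sum of periods 10–12: 134 + 194 + 458 = 786
Divide by 3: 786 / 3 = 262.00

262.00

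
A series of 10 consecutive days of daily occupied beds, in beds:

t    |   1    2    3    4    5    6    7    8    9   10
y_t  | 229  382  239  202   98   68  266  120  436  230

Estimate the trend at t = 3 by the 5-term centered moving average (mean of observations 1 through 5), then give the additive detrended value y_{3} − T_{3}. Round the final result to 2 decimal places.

Trend T_3 = (229 + 382 + 239 + 202 + 98) / 5 = 1150/5 = 230.0000
Detrended value: 239 − 230.0000 = 9.00

9.00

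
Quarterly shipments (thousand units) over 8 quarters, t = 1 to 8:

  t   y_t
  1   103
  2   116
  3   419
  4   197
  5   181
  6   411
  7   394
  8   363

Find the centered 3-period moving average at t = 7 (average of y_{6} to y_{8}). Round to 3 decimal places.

Sum of periods 6–8: 411 + 394 + 363 = 1168
Divide by 3: 1168 / 3 = 389.333

389.333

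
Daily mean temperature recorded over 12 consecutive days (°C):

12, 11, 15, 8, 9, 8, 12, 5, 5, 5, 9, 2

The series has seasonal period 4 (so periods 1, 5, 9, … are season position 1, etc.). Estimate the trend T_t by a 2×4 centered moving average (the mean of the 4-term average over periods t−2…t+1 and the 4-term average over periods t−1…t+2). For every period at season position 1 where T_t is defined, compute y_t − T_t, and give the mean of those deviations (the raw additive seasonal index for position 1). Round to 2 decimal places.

Season position 1 occurs at t = 5, 9 (where T_t is defined).
t=5: T_5 = 9.6250; y_5 − T_5 = 9 − 9.6250 = -0.6250
t=9: T_9 = 6.3750; y_9 − T_9 = 5 − 6.3750 = -1.3750
Mean deviation: (-0.6250 + -1.3750) / 2 = -1.00

-1.00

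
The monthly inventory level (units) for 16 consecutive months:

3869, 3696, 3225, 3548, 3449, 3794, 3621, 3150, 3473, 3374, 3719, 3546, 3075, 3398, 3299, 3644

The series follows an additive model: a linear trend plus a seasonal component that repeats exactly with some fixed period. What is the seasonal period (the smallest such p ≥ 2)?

First differences y_{t+1} − y_t: -173, -471, 323, -99, 345, -173, -471, 323, -99, 345, -173, -471, …
The difference pattern repeats every 5 terms and not for any smaller step, so p = 5.

5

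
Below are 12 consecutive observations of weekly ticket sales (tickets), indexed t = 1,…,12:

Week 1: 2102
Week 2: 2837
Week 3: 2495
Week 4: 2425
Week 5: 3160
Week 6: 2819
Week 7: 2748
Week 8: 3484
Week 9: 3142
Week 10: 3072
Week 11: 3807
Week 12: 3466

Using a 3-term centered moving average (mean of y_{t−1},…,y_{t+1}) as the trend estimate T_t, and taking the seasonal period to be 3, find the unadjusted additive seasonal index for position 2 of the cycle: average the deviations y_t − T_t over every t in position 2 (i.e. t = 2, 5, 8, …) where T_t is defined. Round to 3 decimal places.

358.917

Season position 2 occurs at t = 2, 5, 8, 11 (where T_t is defined).
t=2: T_2 = 2478.00000; y_2 − T_2 = 2837 − 2478.00000 = 359.00000
t=5: T_5 = 2801.33333; y_5 − T_5 = 3160 − 2801.33333 = 358.66667
t=8: T_8 = 3124.66667; y_8 − T_8 = 3484 − 3124.66667 = 359.33333
t=11: T_11 = 3448.33333; y_11 − T_11 = 3807 − 3448.33333 = 358.66667
Mean deviation: (359.00000 + 358.66667 + 359.33333 + 358.66667) / 4 = 358.917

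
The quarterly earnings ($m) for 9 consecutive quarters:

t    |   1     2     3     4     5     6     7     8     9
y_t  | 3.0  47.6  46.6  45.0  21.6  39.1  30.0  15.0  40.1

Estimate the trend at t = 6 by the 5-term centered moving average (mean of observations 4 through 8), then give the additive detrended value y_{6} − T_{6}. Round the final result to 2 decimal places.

Trend T_6 = (45.0 + 21.6 + 39.1 + 30.0 + 15.0) / 5 = 150.7/5 = 30.1400
Detrended value: 39.1 − 30.1400 = 8.96

8.96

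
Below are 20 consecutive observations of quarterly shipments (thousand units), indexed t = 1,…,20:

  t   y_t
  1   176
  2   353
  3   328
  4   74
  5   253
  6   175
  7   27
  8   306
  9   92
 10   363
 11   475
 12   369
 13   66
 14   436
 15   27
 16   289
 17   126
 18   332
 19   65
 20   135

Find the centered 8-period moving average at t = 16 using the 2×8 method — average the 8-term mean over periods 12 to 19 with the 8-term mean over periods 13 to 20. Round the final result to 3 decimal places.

Sum over 12–19: 369 + 66 + 436 + 27 + 289 + 126 + 332 + 65 = 1710
Sum over 13–20: 66 + 436 + 27 + 289 + 126 + 332 + 65 + 135 = 1476
CMA at t=16 = (1710 + 1476) / (2·8) = 3186 / 16 = 199.125

199.125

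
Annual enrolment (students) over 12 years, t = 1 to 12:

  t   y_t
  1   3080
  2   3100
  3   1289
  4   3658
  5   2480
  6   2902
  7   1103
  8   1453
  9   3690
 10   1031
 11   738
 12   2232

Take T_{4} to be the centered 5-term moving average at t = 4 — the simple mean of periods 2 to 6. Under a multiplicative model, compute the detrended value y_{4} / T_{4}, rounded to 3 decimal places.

Trend T_4 = (3100 + 1289 + 3658 + 2480 + 2902) / 5 = 13429/5 = 2685.80000
Ratio to trend: 3658 / 2685.80000 = 1.362

1.362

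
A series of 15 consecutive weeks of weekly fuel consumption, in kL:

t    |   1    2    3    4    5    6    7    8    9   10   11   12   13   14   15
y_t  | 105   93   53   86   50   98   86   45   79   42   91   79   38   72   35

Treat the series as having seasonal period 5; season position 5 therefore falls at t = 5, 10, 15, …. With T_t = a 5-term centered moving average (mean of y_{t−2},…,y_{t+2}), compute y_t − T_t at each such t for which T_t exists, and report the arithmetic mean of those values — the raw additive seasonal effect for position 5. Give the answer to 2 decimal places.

Season position 5 occurs at t = 5, 10 (where T_t is defined).
t=5: T_5 = 74.6000; y_5 − T_5 = 50 − 74.6000 = -24.6000
t=10: T_10 = 67.2000; y_10 − T_10 = 42 − 67.2000 = -25.2000
Mean deviation: (-24.6000 + -25.2000) / 2 = -24.90

-24.90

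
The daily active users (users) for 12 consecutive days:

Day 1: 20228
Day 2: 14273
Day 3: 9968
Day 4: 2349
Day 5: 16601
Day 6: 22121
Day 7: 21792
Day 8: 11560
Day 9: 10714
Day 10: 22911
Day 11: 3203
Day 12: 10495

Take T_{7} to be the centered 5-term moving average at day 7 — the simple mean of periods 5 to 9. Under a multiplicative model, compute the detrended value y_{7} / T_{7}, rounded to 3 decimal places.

1.316

Trend T_7 = (16601 + 22121 + 21792 + 11560 + 10714) / 5 = 82788/5 = 16557.60000
Ratio to trend: 21792 / 16557.60000 = 1.316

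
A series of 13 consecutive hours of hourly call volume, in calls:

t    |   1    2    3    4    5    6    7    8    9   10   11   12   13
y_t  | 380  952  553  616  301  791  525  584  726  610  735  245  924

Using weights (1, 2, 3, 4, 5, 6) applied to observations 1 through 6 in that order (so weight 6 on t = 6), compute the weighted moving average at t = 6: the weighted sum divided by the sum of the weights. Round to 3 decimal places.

Weighted sum: 1·380 + 2·952 + 3·553 + 4·616 + 5·301 + 6·791 = 380 + 1904 + 1659 + 2464 + 1505 + 4746 = 12658
Weight total: 1 + 2 + 3 + 4 + 5 + 6 = 21
WMA = 12658 / 21 = 602.762

602.762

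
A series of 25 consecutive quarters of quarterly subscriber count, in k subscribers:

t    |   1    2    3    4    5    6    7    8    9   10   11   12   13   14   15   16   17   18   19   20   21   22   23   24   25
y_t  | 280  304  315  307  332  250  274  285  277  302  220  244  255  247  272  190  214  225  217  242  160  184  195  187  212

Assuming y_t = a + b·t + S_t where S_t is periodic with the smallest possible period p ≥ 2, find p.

5

First differences y_{t+1} − y_t: 24, 11, -8, 25, -82, 24, 11, -8, 25, -82, 24, 11, …
The difference pattern repeats every 5 terms and not for any smaller step, so p = 5.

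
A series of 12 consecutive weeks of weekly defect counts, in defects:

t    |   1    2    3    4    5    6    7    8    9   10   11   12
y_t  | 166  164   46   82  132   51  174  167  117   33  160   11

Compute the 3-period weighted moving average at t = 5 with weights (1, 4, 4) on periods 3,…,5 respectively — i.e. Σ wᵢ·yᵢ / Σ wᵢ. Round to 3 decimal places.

Weighted sum: 1·46 + 4·82 + 4·132 = 46 + 328 + 528 = 902
Weight total: 1 + 4 + 4 = 9
WMA = 902 / 9 = 100.222

100.222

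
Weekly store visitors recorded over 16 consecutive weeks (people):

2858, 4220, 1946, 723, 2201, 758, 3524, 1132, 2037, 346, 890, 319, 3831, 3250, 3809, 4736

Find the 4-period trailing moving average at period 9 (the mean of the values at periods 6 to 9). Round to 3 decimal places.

1862.750

Sum of periods 6–9: 758 + 3524 + 1132 + 2037 = 7451
Divide by 4: 7451 / 4 = 1862.750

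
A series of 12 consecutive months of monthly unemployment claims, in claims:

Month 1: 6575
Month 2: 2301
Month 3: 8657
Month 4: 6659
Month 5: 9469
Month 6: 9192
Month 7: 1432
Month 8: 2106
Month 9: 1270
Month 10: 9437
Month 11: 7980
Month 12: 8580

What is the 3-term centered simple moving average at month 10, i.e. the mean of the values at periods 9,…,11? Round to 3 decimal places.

6229.000

Sum of periods 9–11: 1270 + 9437 + 7980 = 18687
Divide by 3: 18687 / 3 = 6229.000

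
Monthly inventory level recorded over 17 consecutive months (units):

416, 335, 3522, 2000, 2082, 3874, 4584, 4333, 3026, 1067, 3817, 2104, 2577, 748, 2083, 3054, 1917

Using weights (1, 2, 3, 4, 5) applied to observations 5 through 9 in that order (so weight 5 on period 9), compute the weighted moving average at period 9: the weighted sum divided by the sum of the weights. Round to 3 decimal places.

Weighted sum: 1·2082 + 2·3874 + 3·4584 + 4·4333 + 5·3026 = 2082 + 7748 + 13752 + 17332 + 15130 = 56044
Weight total: 1 + 2 + 3 + 4 + 5 = 15
WMA = 56044 / 15 = 3736.267

3736.267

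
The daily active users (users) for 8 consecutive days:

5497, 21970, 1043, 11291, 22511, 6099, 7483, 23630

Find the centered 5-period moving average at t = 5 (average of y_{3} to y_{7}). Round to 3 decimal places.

9685.400

Sum of periods 3–7: 1043 + 11291 + 22511 + 6099 + 7483 = 48427
Divide by 5: 48427 / 5 = 9685.400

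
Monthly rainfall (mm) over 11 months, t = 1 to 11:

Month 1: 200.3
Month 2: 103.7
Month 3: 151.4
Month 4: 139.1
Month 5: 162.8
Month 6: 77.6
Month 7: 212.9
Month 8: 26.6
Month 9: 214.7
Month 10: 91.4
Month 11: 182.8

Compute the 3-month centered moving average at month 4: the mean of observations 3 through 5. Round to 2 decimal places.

Sum of periods 3–5: 151.4 + 139.1 + 162.8 = 453.3
Divide by 3: 453.3 / 3 = 151.10

151.10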